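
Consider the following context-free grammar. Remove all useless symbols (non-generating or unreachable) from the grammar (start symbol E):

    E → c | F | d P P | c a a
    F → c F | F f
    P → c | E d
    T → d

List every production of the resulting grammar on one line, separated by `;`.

E → c | d P P | c a a; P → c | E d

Generating nonterminals: {E, P, T}.
Reachable from E after that: {E, P}.
Removed useless symbols: {F, T} and every production mentioning them.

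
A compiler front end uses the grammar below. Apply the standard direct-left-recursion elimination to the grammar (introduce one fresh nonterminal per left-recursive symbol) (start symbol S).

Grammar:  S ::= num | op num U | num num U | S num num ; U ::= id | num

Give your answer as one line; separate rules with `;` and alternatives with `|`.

S ::= num S' | op num U S' | num num U S'; U ::= id | num; S' ::= num num S' | ε

S is directly left-recursive.
For S: α = {num num}, β = {num, op num U, num num U}. Rewrite as S → β S' and S' → α S' | ε.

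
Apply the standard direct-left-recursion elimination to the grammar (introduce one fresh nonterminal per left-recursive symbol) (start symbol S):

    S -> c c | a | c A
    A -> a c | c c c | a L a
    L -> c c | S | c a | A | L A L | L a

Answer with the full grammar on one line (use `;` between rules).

Directly left-recursive nonterminal: L.
For L: α = {A L, a}, β = {c c, S, c a, A}. Rewrite as L → β L' and L' → α L' | ε.

S -> c c | a | c A; A -> a c | c c c | a L a; L -> c c L' | S L' | c a L' | A L'; L' -> A L L' | a L' | epsilon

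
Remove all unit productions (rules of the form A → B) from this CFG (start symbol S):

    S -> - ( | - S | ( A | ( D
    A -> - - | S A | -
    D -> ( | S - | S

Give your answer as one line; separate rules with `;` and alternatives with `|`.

Unit pairs: D ⇒* {S}.
For each unit pair (A, B), copy every non-unit production of B to A, then drop all unit productions.

S -> - ( | - S | ( A | ( D; A -> - - | S A | -; D -> - ( | - S | ( A | ( D | ( | S -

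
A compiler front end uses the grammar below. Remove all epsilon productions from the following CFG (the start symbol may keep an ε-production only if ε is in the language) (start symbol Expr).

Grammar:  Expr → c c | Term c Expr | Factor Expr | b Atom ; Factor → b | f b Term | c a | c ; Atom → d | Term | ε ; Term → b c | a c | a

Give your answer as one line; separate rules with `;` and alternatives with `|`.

Expr → c c | Term c Expr | Factor Expr | b Atom | b; Factor → b | f b Term | c a | c; Atom → d | Term; Term → b c | a c | a

Nullable set = {Atom}.
ε ∉ L(G), so no ε-production is kept.
For each production, add variants omitting each subset of nullable occurrences: Expr → b Atom gives b Atom | b.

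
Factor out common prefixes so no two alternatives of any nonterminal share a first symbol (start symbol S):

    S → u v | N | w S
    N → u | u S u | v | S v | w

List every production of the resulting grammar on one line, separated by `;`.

N has alternatives sharing prefix 'u': factor to N → u N' with N' → ε | S u.

S → u v | N | w S; N → v | S v | w | u N'; N' → ε | S u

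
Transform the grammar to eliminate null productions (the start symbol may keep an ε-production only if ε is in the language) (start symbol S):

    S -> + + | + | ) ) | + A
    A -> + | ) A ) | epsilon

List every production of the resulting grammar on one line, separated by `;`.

Nullable nonterminals: {A}.
ε ∉ L(G), so no ε-production is kept.
Expand every rule over subsets of its nullable positions: A → ) A ) gives ) A ) | ) ).

S -> + + | + | ) ) | + A; A -> + | ) A ) | ) )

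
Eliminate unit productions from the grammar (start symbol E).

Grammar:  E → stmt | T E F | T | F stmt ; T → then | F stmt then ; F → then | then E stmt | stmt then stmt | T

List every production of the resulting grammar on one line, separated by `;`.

Unit pairs: E ⇒* {T}; F ⇒* {T}.
For each unit pair (A, B), copy every non-unit production of B to A, then drop all unit productions.

E → stmt | T E F | F stmt | then | F stmt then; T → then | F stmt then; F → then | then E stmt | stmt then stmt | F stmt then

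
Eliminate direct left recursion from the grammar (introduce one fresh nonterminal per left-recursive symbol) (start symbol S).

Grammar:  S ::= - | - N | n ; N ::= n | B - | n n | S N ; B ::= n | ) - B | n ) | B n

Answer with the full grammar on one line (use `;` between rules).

B is directly left-recursive.
For B: α = {n}, β = {n, ) - B, n )}. Rewrite as B → β B' and B' → α B' | ε.

S ::= - | - N | n; N ::= n | B - | n n | S N; B ::= n B' | ) - B B' | n ) B'; B' ::= n B' | ε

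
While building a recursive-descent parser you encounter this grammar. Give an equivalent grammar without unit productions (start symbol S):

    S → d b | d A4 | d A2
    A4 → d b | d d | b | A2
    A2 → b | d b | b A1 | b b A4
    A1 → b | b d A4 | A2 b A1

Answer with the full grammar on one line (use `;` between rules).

S → d b | d A4 | d A2; A4 → d b | d d | b | b A1 | b b A4; A2 → b | d b | b A1 | b b A4; A1 → b | b d A4 | A2 b A1

Unit pairs: A4 ⇒* {A2}.
Replace each nonterminal's rules with the union of the non-unit rules of every nonterminal it unit-derives.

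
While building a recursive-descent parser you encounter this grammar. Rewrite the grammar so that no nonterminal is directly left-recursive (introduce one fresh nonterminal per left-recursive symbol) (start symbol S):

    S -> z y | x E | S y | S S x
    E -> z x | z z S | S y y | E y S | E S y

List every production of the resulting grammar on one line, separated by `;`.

S -> z y S' | x E S'; E -> z x E' | z z S E' | S y y E'; S' -> y S' | S x S' | ε; E' -> y S E' | S y E' | ε

S, E are directly left-recursive.
For S: α = {y, S x}, β = {z y, x E}. Rewrite as S → β S' and S' → α S' | ε.
For E: α = {y S, S y}, β = {z x, z z S, S y y}. Rewrite as E → β E' and E' → α E' | ε.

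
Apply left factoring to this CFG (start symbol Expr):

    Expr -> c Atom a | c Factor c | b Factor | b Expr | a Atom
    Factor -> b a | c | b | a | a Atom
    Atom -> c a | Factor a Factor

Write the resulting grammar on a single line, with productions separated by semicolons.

Expr has alternatives sharing prefix 'c': factor to Expr → c Expr1 with Expr1 → Atom a | Factor c.
Expr has alternatives sharing prefix 'b': factor to Expr → b Expr2 with Expr2 → Factor | Expr.
Factor has alternatives sharing prefix 'b': factor to Factor → b Factor1 with Factor1 → a | ε.
Factor has alternatives sharing prefix 'a': factor to Factor → a Factor2 with Factor2 → ε | Atom.

Expr -> a Atom | c Expr1 | b Expr2; Factor -> c | b Factor1 | a Factor2; Atom -> c a | Factor a Factor; Expr1 -> Atom a | Factor c; Expr2 -> Factor | Expr; Factor1 -> a | ε; Factor2 -> ε | Atom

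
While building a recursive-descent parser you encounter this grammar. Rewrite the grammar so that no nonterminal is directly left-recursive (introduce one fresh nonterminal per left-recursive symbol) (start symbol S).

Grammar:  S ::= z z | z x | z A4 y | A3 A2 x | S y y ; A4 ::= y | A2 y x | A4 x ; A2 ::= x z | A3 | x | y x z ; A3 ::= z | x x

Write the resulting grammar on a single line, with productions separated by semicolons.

S ::= z z S' | z x S' | z A4 y S' | A3 A2 x S'; A4 ::= y A4' | A2 y x A4'; A2 ::= x z | A3 | x | y x z; A3 ::= z | x x; S' ::= y y S' | ε; A4' ::= x A4' | ε

Left recursion appears on S, A4.
For S: α = {y y}, β = {z z, z x, z A4 y, A3 A2 x}. Rewrite as S → β S' and S' → α S' | ε.
For A4: α = {x}, β = {y, A2 y x}. Rewrite as A4 → β A4' and A4' → α A4' | ε.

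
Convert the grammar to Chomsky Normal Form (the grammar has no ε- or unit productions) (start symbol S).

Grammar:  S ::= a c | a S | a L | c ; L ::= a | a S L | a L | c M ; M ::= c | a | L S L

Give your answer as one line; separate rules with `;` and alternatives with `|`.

Introduce a nonterminal for each terminal appearing in a rule of length ≥ 2: X1 → a, X2 → c.
Binarize each right-hand side of length ≥ 3 by chaining fresh nonterminals (Y1, Y2, …): affected rules were L → X1 S L; M → L S L.

S ::= X1 X2 | X1 S | X1 L | c; L ::= a | X1 Y1 | X1 L | X2 M; M ::= c | a | L Y2; X1 ::= a; X2 ::= c; Y1 ::= S L; Y2 ::= S L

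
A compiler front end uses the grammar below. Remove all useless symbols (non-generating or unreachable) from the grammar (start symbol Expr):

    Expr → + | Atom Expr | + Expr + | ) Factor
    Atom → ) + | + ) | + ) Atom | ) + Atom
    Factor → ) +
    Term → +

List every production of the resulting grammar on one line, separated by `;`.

Generating nonterminals: {Atom, Expr, Factor, Term}.
Reachable from Expr after that: {Atom, Expr, Factor}.
Removed useless symbols: {Term} and every production mentioning them.

Expr → + | Atom Expr | + Expr + | ) Factor; Atom → ) + | + ) | + ) Atom | ) + Atom; Factor → ) +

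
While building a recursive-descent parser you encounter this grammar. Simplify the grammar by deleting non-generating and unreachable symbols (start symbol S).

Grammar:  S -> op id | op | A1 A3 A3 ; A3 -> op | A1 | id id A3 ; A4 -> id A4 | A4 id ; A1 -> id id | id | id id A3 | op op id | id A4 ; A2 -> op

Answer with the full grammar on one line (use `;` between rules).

S -> op id | op | A1 A3 A3; A3 -> op | A1 | id id A3; A1 -> id id | id | id id A3 | op op id

Generating nonterminals: {A1, A2, A3, S}.
Reachable from S after that: {A1, A3, S}.
Removed useless symbols: {A2, A4} and every production mentioning them.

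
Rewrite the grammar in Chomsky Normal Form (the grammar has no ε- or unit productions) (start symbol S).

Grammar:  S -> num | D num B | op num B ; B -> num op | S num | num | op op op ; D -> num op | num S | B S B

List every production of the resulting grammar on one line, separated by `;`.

Introduce a nonterminal for each terminal appearing in a rule of length ≥ 2: X1 → num, X2 → op.
Binarize each right-hand side of length ≥ 3 by chaining fresh nonterminals (Y1, Y2, …): affected rules were S → D X1 B; S → X2 X1 B; B → X2 X2 X2; D → B S B.

S -> num | D Y1 | X2 Y2; B -> X1 X2 | S X1 | num | X2 Y3; D -> X1 X2 | X1 S | B Y4; X1 -> num; X2 -> op; Y1 -> X1 B; Y2 -> X1 B; Y3 -> X2 X2; Y4 -> S B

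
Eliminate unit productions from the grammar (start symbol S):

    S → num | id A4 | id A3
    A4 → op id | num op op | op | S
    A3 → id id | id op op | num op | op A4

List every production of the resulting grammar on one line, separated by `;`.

Unit pairs: A4 ⇒* {S}.
For each unit pair (A, B), copy every non-unit production of B to A, then drop all unit productions.

S → num | id A4 | id A3; A4 → op id | num op op | op | num | id A4 | id A3; A3 → id id | id op op | num op | op A4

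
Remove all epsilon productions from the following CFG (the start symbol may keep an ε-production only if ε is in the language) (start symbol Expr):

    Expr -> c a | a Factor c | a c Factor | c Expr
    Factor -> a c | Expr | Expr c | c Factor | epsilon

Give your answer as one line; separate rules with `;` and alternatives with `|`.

Expr -> c a | a Factor c | a c | a c Factor | c Expr; Factor -> a c | Expr | Expr c | c Factor | c

The nullable symbols are {Factor}.
ε ∉ L(G), so no ε-production is kept.
For each production, add variants omitting each subset of nullable occurrences: Expr → a Factor c gives a Factor c | a c. Factor → c Factor gives c Factor | c.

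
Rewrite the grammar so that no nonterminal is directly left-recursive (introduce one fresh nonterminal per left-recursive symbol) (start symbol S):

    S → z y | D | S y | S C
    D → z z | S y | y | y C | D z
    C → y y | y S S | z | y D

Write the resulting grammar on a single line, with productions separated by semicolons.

Directly left-recursive nonterminals: S, D.
For S: α = {y, C}, β = {z y, D}. Rewrite as S → β S' and S' → α S' | ε.
For D: α = {z}, β = {z z, S y, y, y C}. Rewrite as D → β D' and D' → α D' | ε.

S → z y S' | D S'; D → z z D' | S y D' | y D' | y C D'; C → y y | y S S | z | y D; S' → y S' | C S' | ε; D' → z D' | ε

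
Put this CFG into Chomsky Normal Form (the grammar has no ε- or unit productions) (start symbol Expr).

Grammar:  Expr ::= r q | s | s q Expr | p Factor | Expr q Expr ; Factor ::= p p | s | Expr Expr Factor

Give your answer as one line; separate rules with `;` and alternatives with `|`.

Introduce a nonterminal for each terminal appearing in a rule of length ≥ 2: X1 → r, X2 → q, X3 → s, X4 → p.
Binarize each right-hand side of length ≥ 3 by chaining fresh nonterminals (Y1, Y2, …): affected rules were Expr → X3 X2 Expr; Expr → Expr X2 Expr; Factor → Expr Expr Factor.

Expr ::= X1 X2 | s | X3 Y1 | X4 Factor | Expr Y2; Factor ::= X4 X4 | s | Expr Y3; X1 ::= r; X2 ::= q; X3 ::= s; X4 ::= p; Y1 ::= X2 Expr; Y2 ::= X2 Expr; Y3 ::= Expr Factor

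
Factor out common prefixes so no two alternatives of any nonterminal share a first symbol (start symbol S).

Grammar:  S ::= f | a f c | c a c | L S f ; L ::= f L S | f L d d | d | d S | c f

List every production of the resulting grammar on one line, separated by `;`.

S ::= f | a f c | c a c | L S f; L ::= c f | f L L' | d L''; L' ::= S | d d; L'' ::= ε | S

L has alternatives sharing prefix 'f L': factor to L → f L L' with L' → S | d d.
L has alternatives sharing prefix 'd': factor to L → d L'' with L'' → ε | S.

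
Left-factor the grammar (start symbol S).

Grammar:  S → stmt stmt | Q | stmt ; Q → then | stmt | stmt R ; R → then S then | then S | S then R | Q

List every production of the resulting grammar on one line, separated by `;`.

S has alternatives sharing prefix 'stmt': factor to S → stmt S' with S' → stmt | ε.
Q has alternatives sharing prefix 'stmt': factor to Q → stmt Q' with Q' → ε | R.
R has alternatives sharing prefix 'then S': factor to R → then S R' with R' → then | ε.

S → Q | stmt S'; Q → then | stmt Q'; R → S then R | Q | then S R'; S' → stmt | ε; Q' → ε | R; R' → then | ε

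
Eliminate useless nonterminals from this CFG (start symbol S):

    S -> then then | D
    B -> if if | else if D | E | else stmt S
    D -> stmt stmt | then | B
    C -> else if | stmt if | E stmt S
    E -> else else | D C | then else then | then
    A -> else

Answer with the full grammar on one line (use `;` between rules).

Generating nonterminals: {A, B, C, D, E, S}.
Reachable from S after that: {B, C, D, E, S}.
Removed useless symbols: {A} and every production mentioning them.

S -> then then | D; B -> if if | else if D | E | else stmt S; D -> stmt stmt | then | B; C -> else if | stmt if | E stmt S; E -> else else | D C | then else then | then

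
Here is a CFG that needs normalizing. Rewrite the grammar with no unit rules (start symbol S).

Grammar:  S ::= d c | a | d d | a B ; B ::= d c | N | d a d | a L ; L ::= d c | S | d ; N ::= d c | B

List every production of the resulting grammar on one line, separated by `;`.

S ::= d c | a | d d | a B; B ::= d c | d a d | a L; L ::= d c | d | a | d d | a B; N ::= d c | d a d | a L

Unit pairs: B ⇒* {N}; L ⇒* {S}; N ⇒* {B}.
For each unit pair (A, B), copy every non-unit production of B to A, then drop all unit productions.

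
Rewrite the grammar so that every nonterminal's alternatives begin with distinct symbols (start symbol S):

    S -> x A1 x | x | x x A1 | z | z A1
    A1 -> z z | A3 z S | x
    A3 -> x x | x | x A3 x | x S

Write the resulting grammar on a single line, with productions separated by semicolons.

S has alternatives sharing prefix 'x': factor to S → x S' with S' → A1 x | ε | x A1.
S has alternatives sharing prefix 'z': factor to S → z S'' with S'' → ε | A1.
A3 has alternatives sharing prefix 'x': factor to A3 → x A3' with A3' → x | ε | A3 x | S.

S -> x S' | z S''; A1 -> z z | A3 z S | x; A3 -> x A3'; S' -> A1 x | ε | x A1; S'' -> ε | A1; A3' -> x | ε | A3 x | S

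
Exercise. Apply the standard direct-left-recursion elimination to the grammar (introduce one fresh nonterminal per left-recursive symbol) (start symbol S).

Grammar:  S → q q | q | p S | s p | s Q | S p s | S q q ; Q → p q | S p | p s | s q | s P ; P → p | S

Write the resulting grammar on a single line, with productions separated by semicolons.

Directly left-recursive nonterminal: S.
For S: α = {p s, q q}, β = {q q, q, p S, s p, s Q}. Rewrite as S → β S' and S' → α S' | ε.

S → q q S' | q S' | p S S' | s p S' | s Q S'; Q → p q | S p | p s | s q | s P; P → p | S; S' → p s S' | q q S' | eps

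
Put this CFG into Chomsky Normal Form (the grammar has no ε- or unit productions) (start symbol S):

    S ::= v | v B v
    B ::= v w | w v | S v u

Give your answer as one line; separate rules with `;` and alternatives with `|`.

Introduce a nonterminal for each terminal appearing in a rule of length ≥ 2: X1 → v, X2 → w, X3 → u.
Binarize each right-hand side of length ≥ 3 by chaining fresh nonterminals (Y1, Y2, …): affected rules were S → X1 B X1; B → S X1 X3.

S ::= v | X1 Y1; B ::= X1 X2 | X2 X1 | S Y2; X1 ::= v; X2 ::= w; X3 ::= u; Y1 ::= B X1; Y2 ::= X1 X3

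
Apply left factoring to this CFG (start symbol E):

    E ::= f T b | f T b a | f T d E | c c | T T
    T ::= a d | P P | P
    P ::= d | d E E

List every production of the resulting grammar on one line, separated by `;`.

E has alternatives sharing prefix 'f T': factor to E → f T E' with E' → b | b a | d E.
T has alternatives sharing prefix 'P': factor to T → P T' with T' → P | ε.
P has alternatives sharing prefix 'd': factor to P → d P' with P' → ε | E E.
E' has alternatives sharing prefix 'b': factor to E' → b E'' with E'' → ε | a.

E ::= c c | T T | f T E'; T ::= a d | P T'; P ::= d P'; E' ::= d E | b E''; T' ::= P | ε; P' ::= ε | E E; E'' ::= ε | a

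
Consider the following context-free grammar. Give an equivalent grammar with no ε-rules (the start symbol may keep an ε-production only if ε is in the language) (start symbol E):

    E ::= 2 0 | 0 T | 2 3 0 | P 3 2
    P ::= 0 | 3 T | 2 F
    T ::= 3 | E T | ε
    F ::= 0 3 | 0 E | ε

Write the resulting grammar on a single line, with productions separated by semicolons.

E ::= 2 0 | 0 T | 0 | 2 3 0 | P 3 2; P ::= 0 | 3 T | 3 | 2 F | 2; T ::= 3 | E T | E; F ::= 0 3 | 0 E

The nullable symbols are {F, T}.
ε ∉ L(G), so no ε-production is kept.
For each production, add variants omitting each subset of nullable occurrences: E → 0 T gives 0 T | 0. P → 3 T gives 3 T | 3. P → 2 F gives 2 F | 2. T → E T gives E T | E.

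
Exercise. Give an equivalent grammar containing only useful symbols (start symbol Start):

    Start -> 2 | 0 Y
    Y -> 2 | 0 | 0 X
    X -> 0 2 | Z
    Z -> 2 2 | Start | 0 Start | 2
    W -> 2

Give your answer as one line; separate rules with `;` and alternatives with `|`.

Start -> 2 | 0 Y; Y -> 2 | 0 | 0 X; X -> 0 2 | Z; Z -> 2 2 | Start | 0 Start | 2

Generating nonterminals: {Start, W, X, Y, Z}.
Reachable from Start after that: {Start, X, Y, Z}.
Removed useless symbols: {W} and every production mentioning them.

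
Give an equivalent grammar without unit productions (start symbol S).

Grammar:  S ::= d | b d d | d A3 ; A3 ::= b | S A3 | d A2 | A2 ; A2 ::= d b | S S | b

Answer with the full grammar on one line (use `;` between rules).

Unit pairs: A3 ⇒* {A2}.
For each unit pair (A, B), copy every non-unit production of B to A, then drop all unit productions.

S ::= d | b d d | d A3; A3 ::= d b | S S | b | S A3 | d A2; A2 ::= d b | S S | b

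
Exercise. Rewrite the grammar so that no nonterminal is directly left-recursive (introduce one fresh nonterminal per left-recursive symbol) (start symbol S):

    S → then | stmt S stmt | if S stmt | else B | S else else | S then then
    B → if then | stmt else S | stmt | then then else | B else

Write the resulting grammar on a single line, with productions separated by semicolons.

S, B are directly left-recursive.
For S: α = {else else, then then}, β = {then, stmt S stmt, if S stmt, else B}. Rewrite as S → β S' and S' → α S' | ε.
For B: α = {else}, β = {if then, stmt else S, stmt, then then else}. Rewrite as B → β B' and B' → α B' | ε.

S → then S' | stmt S stmt S' | if S stmt S' | else B S'; B → if then B' | stmt else S B' | stmt B' | then then else B'; S' → else else S' | then then S' | ε; B' → else B' | ε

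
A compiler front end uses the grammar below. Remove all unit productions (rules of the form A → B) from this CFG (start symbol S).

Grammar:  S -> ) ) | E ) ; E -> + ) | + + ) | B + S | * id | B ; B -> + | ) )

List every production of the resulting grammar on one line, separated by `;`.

S -> ) ) | E ); E -> + | ) ) | + ) | + + ) | B + S | * id; B -> + | ) )

Unit pairs: E ⇒* {B}.
For each unit pair (A, B), copy every non-unit production of B to A, then drop all unit productions.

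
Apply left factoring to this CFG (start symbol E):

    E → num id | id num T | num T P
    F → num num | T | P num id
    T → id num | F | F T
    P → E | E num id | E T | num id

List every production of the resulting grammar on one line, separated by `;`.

E → id num T | num E'; F → num num | T | P num id; T → id num | F T'; P → num id | E P'; E' → id | T P; T' → ε | T; P' → ε | num id | T

E has alternatives sharing prefix 'num': factor to E → num E' with E' → id | T P.
T has alternatives sharing prefix 'F': factor to T → F T' with T' → ε | T.
P has alternatives sharing prefix 'E': factor to P → E P' with P' → ε | num id | T.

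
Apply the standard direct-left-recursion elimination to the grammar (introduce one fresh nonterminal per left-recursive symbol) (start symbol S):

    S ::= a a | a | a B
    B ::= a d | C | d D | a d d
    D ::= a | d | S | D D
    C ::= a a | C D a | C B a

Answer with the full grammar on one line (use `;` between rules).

Left recursion appears on D, C.
For D: α = {D}, β = {a, d, S}. Rewrite as D → β D' and D' → α D' | ε.
For C: α = {D a, B a}, β = {a a}. Rewrite as C → β C' and C' → α C' | ε.

S ::= a a | a | a B; B ::= a d | C | d D | a d d; D ::= a D' | d D' | S D'; C ::= a a C'; D' ::= D D' | ε; C' ::= D a C' | B a C' | ε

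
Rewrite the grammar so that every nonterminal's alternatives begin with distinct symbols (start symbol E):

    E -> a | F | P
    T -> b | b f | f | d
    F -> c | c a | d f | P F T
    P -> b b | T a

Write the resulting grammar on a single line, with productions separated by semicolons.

E -> a | F | P; T -> f | d | b T'; F -> d f | P F T | c F'; P -> b b | T a; T' -> ε | f; F' -> ε | a

T has alternatives sharing prefix 'b': factor to T → b T' with T' → ε | f.
F has alternatives sharing prefix 'c': factor to F → c F' with F' → ε | a.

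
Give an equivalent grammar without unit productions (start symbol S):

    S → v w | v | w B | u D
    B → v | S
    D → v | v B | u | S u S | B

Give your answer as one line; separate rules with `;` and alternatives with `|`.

Unit pairs: B ⇒* {S}; D ⇒* {B, S}.
Replace each nonterminal's rules with the union of the non-unit rules of every nonterminal it unit-derives.

S → v w | v | w B | u D; B → v | v w | w B | u D; D → v | v w | w B | u D | v B | u | S u S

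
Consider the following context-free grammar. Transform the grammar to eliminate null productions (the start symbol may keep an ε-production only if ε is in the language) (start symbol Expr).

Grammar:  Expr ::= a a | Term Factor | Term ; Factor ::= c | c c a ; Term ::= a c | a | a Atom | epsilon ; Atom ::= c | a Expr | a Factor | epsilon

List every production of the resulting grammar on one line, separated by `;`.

Expr ::= a a | Term Factor | Factor | Term | ε; Factor ::= c | c c a; Term ::= a c | a | a Atom; Atom ::= c | a Expr | a | a Factor

Nullable nonterminals: {Atom, Expr, Term}.
ε ∈ L(G) since Expr is nullable, so keep Expr → ε.
Expand every rule over subsets of its nullable positions: Expr → Term Factor gives Term Factor | Factor. Atom → a Expr gives a Expr | a.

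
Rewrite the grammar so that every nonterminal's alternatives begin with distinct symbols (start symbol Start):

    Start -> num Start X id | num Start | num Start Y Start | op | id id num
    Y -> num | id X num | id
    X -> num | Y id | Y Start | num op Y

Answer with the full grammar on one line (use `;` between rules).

Start has alternatives sharing prefix 'num Start': factor to Start → num Start Start1 with Start1 → X id | ε | Y Start.
Y has alternatives sharing prefix 'id': factor to Y → id Y1 with Y1 → X num | ε.
X has alternatives sharing prefix 'num': factor to X → num X1 with X1 → ε | op Y.
X has alternatives sharing prefix 'Y': factor to X → Y X2 with X2 → id | Start.

Start -> op | id id num | num Start Start1; Y -> num | id Y1; X -> num X1 | Y X2; Start1 -> X id | ε | Y Start; Y1 -> X num | ε; X1 -> ε | op Y; X2 -> id | Start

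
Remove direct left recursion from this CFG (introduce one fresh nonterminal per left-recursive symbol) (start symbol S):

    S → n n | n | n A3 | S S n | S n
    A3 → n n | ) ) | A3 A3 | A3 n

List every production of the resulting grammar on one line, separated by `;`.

S → n n S' | n S' | n A3 S'; A3 → n n A3' | ) ) A3'; S' → S n S' | n S' | ε; A3' → A3 A3' | n A3' | ε

Left recursion appears on S, A3.
For S: α = {S n, n}, β = {n n, n, n A3}. Rewrite as S → β S' and S' → α S' | ε.
For A3: α = {A3, n}, β = {n n, ) )}. Rewrite as A3 → β A3' and A3' → α A3' | ε.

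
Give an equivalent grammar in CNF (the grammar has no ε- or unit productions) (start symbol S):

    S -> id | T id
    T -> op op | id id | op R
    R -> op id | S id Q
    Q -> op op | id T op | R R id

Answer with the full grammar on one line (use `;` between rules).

Introduce a nonterminal for each terminal appearing in a rule of length ≥ 2: X1 → id, X2 → op.
Binarize each right-hand side of length ≥ 3 by chaining fresh nonterminals (Y1, Y2, …): affected rules were R → S X1 Q; Q → X1 T X2; Q → R R X1.

S -> id | T X1; T -> X2 X2 | X1 X1 | X2 R; R -> X2 X1 | S Y1; Q -> X2 X2 | X1 Y2 | R Y3; X1 -> id; X2 -> op; Y1 -> X1 Q; Y2 -> T X2; Y3 -> R X1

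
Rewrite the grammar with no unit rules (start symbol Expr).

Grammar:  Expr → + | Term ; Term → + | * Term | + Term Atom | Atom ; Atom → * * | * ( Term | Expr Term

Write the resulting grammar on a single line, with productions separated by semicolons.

Expr → + | * Term | + Term Atom | * * | * ( Term | Expr Term; Term → + | * Term | + Term Atom | * * | * ( Term | Expr Term; Atom → * * | * ( Term | Expr Term

Unit pairs: Expr ⇒* {Atom, Term}; Term ⇒* {Atom}.
Replace each nonterminal's rules with the union of the non-unit rules of every nonterminal it unit-derives.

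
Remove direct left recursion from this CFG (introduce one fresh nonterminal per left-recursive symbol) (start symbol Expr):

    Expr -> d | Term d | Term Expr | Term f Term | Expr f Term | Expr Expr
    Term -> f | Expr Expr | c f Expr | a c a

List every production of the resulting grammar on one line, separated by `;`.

Directly left-recursive nonterminal: Expr.
For Expr: α = {f Term, Expr}, β = {d, Term d, Term Expr, Term f Term}. Rewrite as Expr → β Expr1 and Expr1 → α Expr1 | ε.

Expr -> d Expr1 | Term d Expr1 | Term Expr Expr1 | Term f Term Expr1; Term -> f | Expr Expr | c f Expr | a c a; Expr1 -> f Term Expr1 | Expr Expr1 | ε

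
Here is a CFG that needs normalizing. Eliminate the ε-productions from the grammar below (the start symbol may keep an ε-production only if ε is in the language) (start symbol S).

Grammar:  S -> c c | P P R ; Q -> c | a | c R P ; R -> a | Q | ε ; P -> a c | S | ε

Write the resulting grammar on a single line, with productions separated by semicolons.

S -> c c | P P R | P P | P R | P | R | ε; Q -> c | a | c R P | c R | c P; R -> a | Q; P -> a c | S

Nullable set = {P, R, S}.
ε ∈ L(G) since S is nullable, so keep S → ε.
For each production, add variants omitting each subset of nullable occurrences: S → P P R gives P P R | P P | P R | P | R. Q → c R P gives c R P | c R | c P.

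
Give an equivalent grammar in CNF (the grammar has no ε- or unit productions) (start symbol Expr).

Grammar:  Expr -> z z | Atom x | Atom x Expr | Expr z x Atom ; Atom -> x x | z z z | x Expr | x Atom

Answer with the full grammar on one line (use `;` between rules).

Introduce a nonterminal for each terminal appearing in a rule of length ≥ 2: X1 → z, X2 → x.
Binarize each right-hand side of length ≥ 3 by chaining fresh nonterminals (Y1, Y2, …): affected rules were Expr → Atom X2 Expr; Expr → Expr X1 X2 Atom; Atom → X1 X1 X1.

Expr -> X1 X1 | Atom X2 | Atom Y1 | Expr Y2; Atom -> X2 X2 | X1 Y4 | X2 Expr | X2 Atom; X1 -> z; X2 -> x; Y1 -> X2 Expr; Y2 -> X1 Y3; Y3 -> X2 Atom; Y4 -> X1 X1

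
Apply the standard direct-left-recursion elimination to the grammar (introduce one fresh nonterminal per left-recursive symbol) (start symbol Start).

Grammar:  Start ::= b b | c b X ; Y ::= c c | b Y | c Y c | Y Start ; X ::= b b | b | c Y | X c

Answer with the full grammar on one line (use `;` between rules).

Directly left-recursive nonterminals: Y, X.
For Y: α = {Start}, β = {c c, b Y, c Y c}. Rewrite as Y → β Y1 and Y1 → α Y1 | ε.
For X: α = {c}, β = {b b, b, c Y}. Rewrite as X → β X1 and X1 → α X1 | ε.

Start ::= b b | c b X; Y ::= c c Y1 | b Y Y1 | c Y c Y1; X ::= b b X1 | b X1 | c Y X1; Y1 ::= Start Y1 | ε; X1 ::= c X1 | ε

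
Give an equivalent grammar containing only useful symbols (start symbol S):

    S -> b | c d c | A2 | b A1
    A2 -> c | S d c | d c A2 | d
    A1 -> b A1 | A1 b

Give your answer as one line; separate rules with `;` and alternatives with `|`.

S -> b | c d c | A2; A2 -> c | S d c | d c A2 | d

Generating nonterminals: {A2, S}.
Reachable from S after that: {A2, S}.
Removed useless symbols: {A1} and every production mentioning them.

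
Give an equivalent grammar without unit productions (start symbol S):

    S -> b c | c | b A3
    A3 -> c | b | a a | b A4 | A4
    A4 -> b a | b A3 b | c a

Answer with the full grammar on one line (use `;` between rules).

Unit pairs: A3 ⇒* {A4}.
Replace each nonterminal's rules with the union of the non-unit rules of every nonterminal it unit-derives.

S -> b c | c | b A3; A3 -> b a | b A3 b | c a | c | b | a a | b A4; A4 -> b a | b A3 b | c a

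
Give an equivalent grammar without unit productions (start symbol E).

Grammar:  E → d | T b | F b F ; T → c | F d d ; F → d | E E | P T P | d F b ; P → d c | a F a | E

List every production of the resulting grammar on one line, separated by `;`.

E → d | T b | F b F; T → c | F d d; F → d | E E | P T P | d F b; P → d | T b | F b F | d c | a F a

Unit pairs: P ⇒* {E}.
Replace each nonterminal's rules with the union of the non-unit rules of every nonterminal it unit-derives.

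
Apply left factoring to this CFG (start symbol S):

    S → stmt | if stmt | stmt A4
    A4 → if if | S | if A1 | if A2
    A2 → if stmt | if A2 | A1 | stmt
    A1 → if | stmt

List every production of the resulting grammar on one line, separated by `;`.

S → if stmt | stmt S'; A4 → S | if A4'; A2 → A1 | stmt | if A2'; A1 → if | stmt; S' → ε | A4; A4' → if | A1 | A2; A2' → stmt | A2

S has alternatives sharing prefix 'stmt': factor to S → stmt S' with S' → ε | A4.
A4 has alternatives sharing prefix 'if': factor to A4 → if A4' with A4' → if | A1 | A2.
A2 has alternatives sharing prefix 'if': factor to A2 → if A2' with A2' → stmt | A2.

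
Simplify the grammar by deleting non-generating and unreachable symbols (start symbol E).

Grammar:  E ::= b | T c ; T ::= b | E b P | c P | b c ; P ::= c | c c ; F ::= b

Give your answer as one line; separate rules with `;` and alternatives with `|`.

E ::= b | T c; T ::= b | E b P | c P | b c; P ::= c | c c

Generating nonterminals: {E, F, P, T}.
Reachable from E after that: {E, P, T}.
Removed useless symbols: {F} and every production mentioning them.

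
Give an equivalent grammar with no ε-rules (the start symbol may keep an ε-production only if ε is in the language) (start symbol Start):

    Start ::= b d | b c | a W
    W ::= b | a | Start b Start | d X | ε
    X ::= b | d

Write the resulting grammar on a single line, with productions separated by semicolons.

Nullable nonterminals: {W}.
ε ∉ L(G), so no ε-production is kept.
Add the nullable-subset variants: Start → a W gives a W | a.

Start ::= b d | b c | a W | a; W ::= b | a | Start b Start | d X; X ::= b | d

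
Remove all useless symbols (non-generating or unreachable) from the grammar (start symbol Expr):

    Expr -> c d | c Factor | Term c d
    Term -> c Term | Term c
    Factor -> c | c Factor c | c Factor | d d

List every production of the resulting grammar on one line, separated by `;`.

Expr -> c d | c Factor; Factor -> c | c Factor c | c Factor | d d

Generating nonterminals: {Expr, Factor}.
Reachable from Expr after that: {Expr, Factor}.
Removed useless symbols: {Term} and every production mentioning them.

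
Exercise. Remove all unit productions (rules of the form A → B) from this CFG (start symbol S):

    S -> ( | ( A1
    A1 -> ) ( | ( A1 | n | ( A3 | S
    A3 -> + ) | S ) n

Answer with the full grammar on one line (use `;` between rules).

S -> ( | ( A1; A1 -> ) ( | ( A1 | n | ( A3 | (; A3 -> + ) | S ) n

Unit pairs: A1 ⇒* {S}.
Replace each nonterminal's rules with the union of the non-unit rules of every nonterminal it unit-derives.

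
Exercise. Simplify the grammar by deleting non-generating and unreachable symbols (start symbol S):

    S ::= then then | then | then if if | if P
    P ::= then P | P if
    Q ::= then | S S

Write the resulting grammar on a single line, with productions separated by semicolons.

Generating nonterminals: {Q, S}.
Reachable from S after that: {S}.
Removed useless symbols: {P, Q} and every production mentioning them.

S ::= then then | then | then if if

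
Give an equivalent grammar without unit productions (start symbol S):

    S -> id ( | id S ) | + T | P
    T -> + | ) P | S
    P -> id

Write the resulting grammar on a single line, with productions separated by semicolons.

S -> id ( | id S ) | + T | id; T -> id ( | id S ) | + T | id | + | ) P; P -> id

Unit pairs: S ⇒* {P}; T ⇒* {P, S}.
Replace each nonterminal's rules with the union of the non-unit rules of every nonterminal it unit-derives.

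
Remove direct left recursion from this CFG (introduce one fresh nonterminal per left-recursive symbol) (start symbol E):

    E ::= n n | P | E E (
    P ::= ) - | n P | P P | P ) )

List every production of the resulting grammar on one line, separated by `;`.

E ::= n n E' | P E'; P ::= ) - P' | n P P'; E' ::= E ( E' | ε; P' ::= P P' | ) ) P' | ε

Directly left-recursive nonterminals: E, P.
For E: α = {E (}, β = {n n, P}. Rewrite as E → β E' and E' → α E' | ε.
For P: α = {P, ) )}, β = {) -, n P}. Rewrite as P → β P' and P' → α P' | ε.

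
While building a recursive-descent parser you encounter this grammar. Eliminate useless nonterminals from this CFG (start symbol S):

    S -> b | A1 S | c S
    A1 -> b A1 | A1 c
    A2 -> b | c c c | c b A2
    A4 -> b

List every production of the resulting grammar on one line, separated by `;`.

S -> b | c S

Generating nonterminals: {A2, A4, S}.
Reachable from S after that: {S}.
Removed useless symbols: {A1, A2, A4} and every production mentioning them.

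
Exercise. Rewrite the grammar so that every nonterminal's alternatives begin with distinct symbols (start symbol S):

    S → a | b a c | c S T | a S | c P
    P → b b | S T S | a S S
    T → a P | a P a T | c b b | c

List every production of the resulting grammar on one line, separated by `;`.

S → b a c | a S' | c S''; P → b b | S T S | a S S; T → a P T' | c T''; S' → ε | S; S'' → S T | P; T' → ε | a T; T'' → b b | ε

S has alternatives sharing prefix 'a': factor to S → a S' with S' → ε | S.
S has alternatives sharing prefix 'c': factor to S → c S'' with S'' → S T | P.
T has alternatives sharing prefix 'a P': factor to T → a P T' with T' → ε | a T.
T has alternatives sharing prefix 'c': factor to T → c T'' with T'' → b b | ε.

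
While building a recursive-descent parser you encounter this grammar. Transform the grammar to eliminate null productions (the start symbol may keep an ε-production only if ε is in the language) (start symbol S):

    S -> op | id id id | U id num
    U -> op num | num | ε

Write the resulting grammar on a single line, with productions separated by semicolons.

Nullable nonterminals: {U}.
ε ∉ L(G), so no ε-production is kept.
Add the nullable-subset variants: S → U id num gives U id num | id num.

S -> op | id id id | U id num | id num; U -> op num | num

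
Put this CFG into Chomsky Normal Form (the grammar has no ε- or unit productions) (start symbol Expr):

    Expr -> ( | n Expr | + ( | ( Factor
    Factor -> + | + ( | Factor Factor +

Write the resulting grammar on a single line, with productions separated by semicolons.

Expr -> ( | X1 Expr | X2 X3 | X3 Factor; Factor -> + | X2 X3 | Factor Y1; X1 -> n; X2 -> +; X3 -> (; Y1 -> Factor X2

Introduce a nonterminal for each terminal appearing in a rule of length ≥ 2: X1 → n, X2 → +, X3 → (.
Binarize each right-hand side of length ≥ 3 by chaining fresh nonterminals (Y1, Y2, …): affected rules were Factor → Factor Factor X2.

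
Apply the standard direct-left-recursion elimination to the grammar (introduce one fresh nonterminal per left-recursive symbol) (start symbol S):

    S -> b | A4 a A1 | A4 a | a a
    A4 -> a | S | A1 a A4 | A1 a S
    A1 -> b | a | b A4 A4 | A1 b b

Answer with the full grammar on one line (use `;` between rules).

S -> b | A4 a A1 | A4 a | a a; A4 -> a | S | A1 a A4 | A1 a S; A1 -> b A1' | a A1' | b A4 A4 A1'; A1' -> b b A1' | ε

Directly left-recursive nonterminal: A1.
For A1: α = {b b}, β = {b, a, b A4 A4}. Rewrite as A1 → β A1' and A1' → α A1' | ε.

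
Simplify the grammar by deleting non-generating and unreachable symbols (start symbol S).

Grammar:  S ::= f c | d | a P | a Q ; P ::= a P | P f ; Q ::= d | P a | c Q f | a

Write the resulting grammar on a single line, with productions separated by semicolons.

S ::= f c | d | a Q; Q ::= d | c Q f | a

Generating nonterminals: {Q, S}.
Reachable from S after that: {Q, S}.
Removed useless symbols: {P} and every production mentioning them.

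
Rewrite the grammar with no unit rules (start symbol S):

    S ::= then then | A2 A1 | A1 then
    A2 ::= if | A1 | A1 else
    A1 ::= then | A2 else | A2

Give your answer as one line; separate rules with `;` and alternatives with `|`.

S ::= then then | A2 A1 | A1 then; A2 ::= if | A1 else | then | A2 else; A1 ::= if | A1 else | then | A2 else

Unit pairs: A1 ⇒* {A2}; A2 ⇒* {A1}.
Replace each nonterminal's rules with the union of the non-unit rules of every nonterminal it unit-derives.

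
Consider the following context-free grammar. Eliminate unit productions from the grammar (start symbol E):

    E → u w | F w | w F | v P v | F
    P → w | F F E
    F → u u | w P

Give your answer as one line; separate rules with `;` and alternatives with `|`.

Unit pairs: E ⇒* {F}.
For each unit pair (A, B), copy every non-unit production of B to A, then drop all unit productions.

E → u w | F w | w F | v P v | u u | w P; P → w | F F E; F → u u | w P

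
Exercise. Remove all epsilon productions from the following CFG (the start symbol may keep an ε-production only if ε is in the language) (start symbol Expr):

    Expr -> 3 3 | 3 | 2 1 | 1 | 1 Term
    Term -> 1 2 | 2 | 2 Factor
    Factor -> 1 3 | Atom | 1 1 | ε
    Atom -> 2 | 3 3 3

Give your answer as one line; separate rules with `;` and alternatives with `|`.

Expr -> 3 3 | 3 | 2 1 | 1 | 1 Term; Term -> 1 2 | 2 | 2 Factor; Factor -> 1 3 | Atom | 1 1; Atom -> 2 | 3 3 3

The nullable symbols are {Factor}.
ε ∉ L(G), so no ε-production is kept.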